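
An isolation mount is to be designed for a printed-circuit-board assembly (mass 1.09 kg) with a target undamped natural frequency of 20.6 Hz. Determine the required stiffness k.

ω_n = 2πf_n = 2π × 20.6 = 129.4 rad/s.
k = m·ω_n² = 1.09 × 129.4² = 1.09 × 16750 = 18260 N/m.

18300 N/m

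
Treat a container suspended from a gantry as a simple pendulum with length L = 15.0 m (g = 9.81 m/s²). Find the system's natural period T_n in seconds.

7.77 s

For a simple pendulum ω_n = √(g/L) = √(9.81/15.0) = √0.6540 = 0.8087 rad/s.
T_n = 2π/ω_n = 6.283/0.8087 = 7.769 s.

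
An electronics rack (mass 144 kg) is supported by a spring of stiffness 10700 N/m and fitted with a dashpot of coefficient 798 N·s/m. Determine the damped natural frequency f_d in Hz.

1.30 Hz

ω_n = √(k/m) = √(10700/144) = 8.620 rad/s.
Critical damping c_c = 2√(k·m) = 2√(10700 × 144) = 2483 N·s/m, so ζ = c/c_c = 798/2483 = 0.3214.
ω_d = ω_n√(1 − ζ²) = 8.620 × √(1 − 0.103) = 8.163 rad/s.
f_d = ω_d/(2π) = 1.299 Hz.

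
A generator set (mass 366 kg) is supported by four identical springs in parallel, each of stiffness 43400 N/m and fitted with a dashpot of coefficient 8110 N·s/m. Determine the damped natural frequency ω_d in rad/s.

Parallel springs add: k_eq = 4 × 43400 = 173600 N/m.
ω_n = √(k_eq/m) = √(173600/366) = 21.78 rad/s.
Critical damping c_c = 2√(k_eq·m) = 2√(173600 × 366) = 15940 N·s/m, so ζ = c/c_c = 8110/15940 = 0.5087.
ω_d = ω_n√(1 − ζ²) = 21.78 × √(1 − 0.259) = 18.75 rad/s.

18.8 rad/s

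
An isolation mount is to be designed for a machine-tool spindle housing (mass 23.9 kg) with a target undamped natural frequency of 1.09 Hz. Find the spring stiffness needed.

ω_n = 2πf_n = 2π × 1.09 = 6.849 rad/s.
k = m·ω_n² = 23.9 × 6.849² = 23.9 × 46.90 = 1121 N/m.

1120 N/m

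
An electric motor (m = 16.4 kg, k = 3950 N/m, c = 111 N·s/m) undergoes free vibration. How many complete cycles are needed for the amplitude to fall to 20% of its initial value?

2 cycles

ζ = c/(2√(km)) = 111/(2√(3950 × 16.4)) = 111/509.0 = 0.2181.
Logarithmic decrement δ = 2πζ/√(1 − ζ²) = 2π × 0.2181/√(1 − 0.0475) = 1.404.
x_n/x₀ = e^(−nδ) ≤ 0.2; take ln: n ≥ ln(1/0.2)/δ = 1.609/1.404 = 1.146.
So 2 complete cycles are required.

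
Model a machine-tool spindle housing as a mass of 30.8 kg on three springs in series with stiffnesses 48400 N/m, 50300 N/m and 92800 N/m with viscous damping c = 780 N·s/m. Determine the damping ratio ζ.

Series springs: 1/k_eq = 1/48400 + 1/50300 + 1/92800 = 5.132×10^-5, so k_eq = 19490 N/m.
ω_n = √(k_eq/m) = √(19490/30.8) = 25.15 rad/s.
Critical damping c_c = 2√(k_eq·m) = 2√(19490 × 30.8) = 1549 N·s/m, so ζ = c/c_c = 780/1549 = 0.5034.

0.503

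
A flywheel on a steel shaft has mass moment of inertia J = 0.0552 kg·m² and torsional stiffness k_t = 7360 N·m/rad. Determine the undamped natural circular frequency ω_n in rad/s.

ω_n = √(k_t/J) = √(7360/0.0552) = √133300 = 365.1 rad/s.

365 rad/s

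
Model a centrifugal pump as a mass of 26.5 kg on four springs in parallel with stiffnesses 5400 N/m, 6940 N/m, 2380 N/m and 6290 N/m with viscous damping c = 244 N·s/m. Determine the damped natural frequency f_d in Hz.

4.42 Hz

Parallel springs add: k_eq = 5400 + 6940 + 2380 + 6290 = 21010 N/m.
ω_n = √(k_eq/m) = √(21010/26.5) = 28.16 rad/s.
Critical damping c_c = 2√(k_eq·m) = 2√(21010 × 26.5) = 1492 N·s/m, so ζ = c/c_c = 244/1492 = 0.1635.
ω_d = ω_n√(1 − ζ²) = 28.16 × √(1 − 0.0267) = 27.78 rad/s.
f_d = ω_d/(2π) = 4.421 Hz.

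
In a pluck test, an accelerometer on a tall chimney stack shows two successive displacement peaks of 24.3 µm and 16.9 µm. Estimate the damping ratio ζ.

Logarithmic decrement δ = (1/n)·ln(x₀/x_n) = (1/1)·ln(24.3/16.9) = (1/1)·ln(1.438) = 0.3632.
ζ = δ/√(4π² + δ²) = 0.3632/√(39.48 + 0.132) = 0.3632/6.294 = 0.05770.

0.0577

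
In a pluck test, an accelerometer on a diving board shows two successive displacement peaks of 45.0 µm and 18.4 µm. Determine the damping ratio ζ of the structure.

Logarithmic decrement δ = (1/n)·ln(x₀/x_n) = (1/1)·ln(45.0/18.4) = (1/1)·ln(2.446) = 0.8943.
ζ = δ/√(4π² + δ²) = 0.8943/√(39.48 + 0.800) = 0.8943/6.347 = 0.1409.

0.141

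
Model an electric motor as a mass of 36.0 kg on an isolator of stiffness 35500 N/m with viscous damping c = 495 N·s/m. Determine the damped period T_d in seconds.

0.205 s

ω_n = √(k/m) = √(35500/36.0) = 31.40 rad/s.
Critical damping c_c = 2√(k·m) = 2√(35500 × 36.0) = 2261 N·s/m, so ζ = c/c_c = 495/2261 = 0.2189.
ω_d = ω_n√(1 − ζ²) = 31.40 × √(1 − 0.0479) = 30.64 rad/s.
T_d = 2π/ω_d = 0.2051 s.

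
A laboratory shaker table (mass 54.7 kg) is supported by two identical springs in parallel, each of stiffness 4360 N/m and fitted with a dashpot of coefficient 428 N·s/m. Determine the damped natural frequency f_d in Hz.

Parallel springs add: k_eq = 2 × 4360 = 8720 N/m.
ω_n = √(k_eq/m) = √(8720/54.7) = 12.63 rad/s.
Critical damping c_c = 2√(k_eq·m) = 2√(8720 × 54.7) = 1381 N·s/m, so ζ = c/c_c = 428/1381 = 0.3099.
ω_d = ω_n√(1 − ζ²) = 12.63 × √(1 − 0.0960) = 12.00 rad/s.
f_d = ω_d/(2π) = 1.911 Hz.

1.91 Hz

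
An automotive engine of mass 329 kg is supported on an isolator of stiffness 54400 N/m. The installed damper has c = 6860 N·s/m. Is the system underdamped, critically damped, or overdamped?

c_c = 2√(k·m) = 8461 N·s/m; ζ = c/c_c = 6860/8461 = 0.811.
Since ζ < 1 the system is underdamped.

underdamped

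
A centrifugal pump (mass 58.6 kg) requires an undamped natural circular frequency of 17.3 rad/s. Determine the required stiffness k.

k = m·ω_n² = 58.6 × 17.30² = 58.6 × 299.3 = 17540 N/m.

17500 N/m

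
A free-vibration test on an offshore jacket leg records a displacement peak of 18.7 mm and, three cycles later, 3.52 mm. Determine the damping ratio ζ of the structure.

0.0883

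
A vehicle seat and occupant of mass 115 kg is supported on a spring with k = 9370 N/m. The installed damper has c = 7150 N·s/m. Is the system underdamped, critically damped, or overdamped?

c_c = 2√(k·m) = 2076 N·s/m; ζ = c/c_c = 7150/2076 = 3.44.
Since ζ > 1 the system is overdamped.

overdamped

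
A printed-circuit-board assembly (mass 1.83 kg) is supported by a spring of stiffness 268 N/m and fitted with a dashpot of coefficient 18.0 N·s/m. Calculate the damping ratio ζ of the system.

ω_n = √(k/m) = √(268.0/1.83) = 12.10 rad/s.
Critical damping c_c = 2√(k·m) = 2√(268.0 × 1.83) = 44.29 N·s/m, so ζ = c/c_c = 18.0/44.29 = 0.4064.

0.406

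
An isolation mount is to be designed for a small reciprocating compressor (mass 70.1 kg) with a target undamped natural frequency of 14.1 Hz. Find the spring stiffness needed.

550000 N/m

ω_n = 2πf_n = 2π × 14.1 = 88.59 rad/s.
k = m·ω_n² = 70.1 × 88.59² = 70.1 × 7849 = 550200 N/m.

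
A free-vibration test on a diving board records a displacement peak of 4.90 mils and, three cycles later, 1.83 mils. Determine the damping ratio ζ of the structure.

0.0522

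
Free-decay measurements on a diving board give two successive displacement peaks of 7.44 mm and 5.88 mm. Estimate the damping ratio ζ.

0.0374

Logarithmic decrement δ = (1/n)·ln(x₀/x_n) = (1/1)·ln(7.44/5.88) = (1/1)·ln(1.265) = 0.2353.
ζ = δ/√(4π² + δ²) = 0.2353/√(39.48 + 0.0554) = 0.2353/6.288 = 0.03743.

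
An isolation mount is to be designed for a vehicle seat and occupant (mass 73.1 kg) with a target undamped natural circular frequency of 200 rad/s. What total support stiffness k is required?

2920000 N/m

k = m·ω_n² = 73.1 × 200.0² = 73.1 × 40000 = 2924000 N/m.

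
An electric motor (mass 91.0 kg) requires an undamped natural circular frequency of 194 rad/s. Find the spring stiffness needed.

3420000 N/m

k = m·ω_n² = 91.0 × 194.0² = 91.0 × 37640 = 3425000 N/m.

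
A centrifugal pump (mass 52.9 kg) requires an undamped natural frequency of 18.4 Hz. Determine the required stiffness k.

707000 N/m

ω_n = 2πf_n = 2π × 18.4 = 115.6 rad/s.
k = m·ω_n² = 52.9 × 115.6² = 52.9 × 13370 = 707100 N/m.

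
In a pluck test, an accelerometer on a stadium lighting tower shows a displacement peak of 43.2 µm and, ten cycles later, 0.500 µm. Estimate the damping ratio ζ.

Logarithmic decrement δ = (1/n)·ln(x₀/x_n) = (1/10)·ln(43.2/0.500) = (1/10)·ln(86.40) = 0.4459.
ζ = δ/√(4π² + δ²) = 0.4459/√(39.48 + 0.199) = 0.4459/6.299 = 0.07079.

0.0708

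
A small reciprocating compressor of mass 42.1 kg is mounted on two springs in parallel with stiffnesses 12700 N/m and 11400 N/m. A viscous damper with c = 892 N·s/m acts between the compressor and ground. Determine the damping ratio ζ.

Parallel springs add: k_eq = 12700 + 11400 = 24100 N/m.
ω_n = √(k_eq/m) = √(24100/42.1) = 23.93 rad/s.
Critical damping c_c = 2√(k_eq·m) = 2√(24100 × 42.1) = 2015 N·s/m, so ζ = c/c_c = 892/2015 = 0.4428.

0.443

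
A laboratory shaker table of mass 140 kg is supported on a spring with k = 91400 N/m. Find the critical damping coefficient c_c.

7150 N·s/m

c_c = 2√(k·m) = 2√(91400 × 140) = 2 × 3577 = 7154 N·s/m.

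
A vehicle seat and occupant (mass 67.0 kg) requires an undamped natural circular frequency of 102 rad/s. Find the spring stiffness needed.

697000 N/m

k = m·ω_n² = 67.0 × 102.0² = 67.0 × 10400 = 697100 N/m.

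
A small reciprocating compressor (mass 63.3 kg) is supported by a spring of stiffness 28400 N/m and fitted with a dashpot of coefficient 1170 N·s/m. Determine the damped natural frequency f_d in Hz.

3.03 Hz

ω_n = √(k/m) = √(28400/63.3) = 21.18 rad/s.
Critical damping c_c = 2√(k·m) = 2√(28400 × 63.3) = 2682 N·s/m, so ζ = c/c_c = 1170/2682 = 0.4363.
ω_d = ω_n√(1 − ζ²) = 21.18 × √(1 − 0.190) = 19.06 rad/s.
f_d = ω_d/(2π) = 3.033 Hz.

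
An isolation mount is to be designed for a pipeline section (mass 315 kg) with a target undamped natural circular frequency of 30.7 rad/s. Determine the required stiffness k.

k = m·ω_n² = 315 × 30.70² = 315 × 942.5 = 296900 N/m.

297000 N/m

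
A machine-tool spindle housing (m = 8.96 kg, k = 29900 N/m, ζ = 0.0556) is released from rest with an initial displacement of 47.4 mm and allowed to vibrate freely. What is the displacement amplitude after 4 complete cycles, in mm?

Logarithmic decrement δ = 2πζ/√(1 − ζ²) = 2π × 0.05560/√(1 − 0.00309) = 0.3499.
After n cycles, x_n/x₀ = e^(−nδ), so x_4 = 47.4 × e^(−4 × 0.3499) = 47.4 × 0.2467 = 11.69 mm.

11.7 mm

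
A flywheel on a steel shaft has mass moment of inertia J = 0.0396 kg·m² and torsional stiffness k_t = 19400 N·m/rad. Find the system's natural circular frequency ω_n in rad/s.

ω_n = √(k_t/J) = √(19400/0.0396) = √489900 = 699.9 rad/s.

700 rad/s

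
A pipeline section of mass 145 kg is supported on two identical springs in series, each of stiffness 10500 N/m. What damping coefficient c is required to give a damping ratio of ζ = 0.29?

506 N·s/m

Series springs: 1/k_eq = 2/10500, so k_eq = 10500/2 = 5250 N/m.
c_c = 2√(k_eq·m) = 2√(5250 × 145) = 1745 N·s/m.
c = ζ·c_c = 0.29 × 1745 = 506.0 N·s/m.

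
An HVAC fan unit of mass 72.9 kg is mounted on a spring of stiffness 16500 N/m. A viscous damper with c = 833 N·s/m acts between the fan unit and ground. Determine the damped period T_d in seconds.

ω_n = √(k/m) = √(16500/72.9) = 15.04 rad/s.
Critical damping c_c = 2√(k·m) = 2√(16500 × 72.9) = 2193 N·s/m, so ζ = c/c_c = 833/2193 = 0.3798.
ω_d = ω_n√(1 − ζ²) = 15.04 × √(1 − 0.144) = 13.92 rad/s.
T_d = 2π/ω_d = 0.4515 s.

0.451 s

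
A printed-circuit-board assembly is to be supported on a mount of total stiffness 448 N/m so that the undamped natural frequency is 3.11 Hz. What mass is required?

1.17 kg

ω_n = 2πf_n = 2π × 3.11 = 19.54 rad/s.
m = k/ω_n² = 448/19.54² = 448/381.8 = 1.173 kg.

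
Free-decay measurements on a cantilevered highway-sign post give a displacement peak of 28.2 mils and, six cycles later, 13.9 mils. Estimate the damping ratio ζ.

Logarithmic decrement δ = (1/n)·ln(x₀/x_n) = (1/6)·ln(28.2/13.9) = (1/6)·ln(2.029) = 0.1179.
ζ = δ/√(4π² + δ²) = 0.1179/√(39.48 + 0.0139) = 0.1179/6.284 = 0.01876.

0.0188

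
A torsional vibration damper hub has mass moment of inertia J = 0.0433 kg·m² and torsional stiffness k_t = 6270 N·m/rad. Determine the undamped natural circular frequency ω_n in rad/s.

ω_n = √(k_t/J) = √(6270/0.0433) = √144800 = 380.5 rad/s.

381 rad/s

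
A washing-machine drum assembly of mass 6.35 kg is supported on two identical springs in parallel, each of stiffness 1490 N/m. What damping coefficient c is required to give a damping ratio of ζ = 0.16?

44.0 N·s/m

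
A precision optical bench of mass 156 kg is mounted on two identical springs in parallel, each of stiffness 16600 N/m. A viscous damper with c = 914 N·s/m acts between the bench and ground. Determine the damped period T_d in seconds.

Parallel springs add: k_eq = 2 × 16600 = 33200 N/m.
ω_n = √(k_eq/m) = √(33200/156) = 14.59 rad/s.
Critical damping c_c = 2√(k_eq·m) = 2√(33200 × 156) = 4552 N·s/m, so ζ = c/c_c = 914/4552 = 0.2008.
ω_d = ω_n√(1 − ζ²) = 14.59 × √(1 − 0.0403) = 14.29 rad/s.
T_d = 2π/ω_d = 0.4397 s.

0.440 s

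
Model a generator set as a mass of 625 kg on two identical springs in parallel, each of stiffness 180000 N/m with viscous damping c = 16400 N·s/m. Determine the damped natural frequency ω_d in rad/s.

20.1 rad/s

Parallel springs add: k_eq = 2 × 180000 = 360000 N/m.
ω_n = √(k_eq/m) = √(360000/625) = 24.00 rad/s.
Critical damping c_c = 2√(k_eq·m) = 2√(360000 × 625) = 30000 N·s/m, so ζ = c/c_c = 16400/30000 = 0.5467.
ω_d = ω_n√(1 − ζ²) = 24.00 × √(1 − 0.299) = 20.10 rad/s.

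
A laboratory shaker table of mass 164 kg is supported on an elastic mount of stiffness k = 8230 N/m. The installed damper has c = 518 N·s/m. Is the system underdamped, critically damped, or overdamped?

c_c = 2√(k·m) = 2324 N·s/m; ζ = c/c_c = 518/2324 = 0.223.
Since ζ < 1 the system is underdamped.

underdamped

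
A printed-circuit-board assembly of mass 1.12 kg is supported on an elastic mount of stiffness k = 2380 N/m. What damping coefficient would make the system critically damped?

103 N·s/m

c_c = 2√(k·m) = 2√(2380 × 1.12) = 2 × 51.63 = 103.3 N·s/m.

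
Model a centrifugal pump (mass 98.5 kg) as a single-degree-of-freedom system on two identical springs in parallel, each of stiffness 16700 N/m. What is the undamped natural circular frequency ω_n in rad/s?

Parallel springs add: k_eq = 2 × 16700 = 33400 N/m.
ω_n = √(k_eq/m) = √(33400/98.5) = √339.1 = 18.41 rad/s.

18.4 rad/s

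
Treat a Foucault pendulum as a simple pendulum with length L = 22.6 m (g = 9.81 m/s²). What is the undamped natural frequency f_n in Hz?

For a simple pendulum ω_n = √(g/L) = √(9.81/22.6) = √0.4341 = 0.6588 rad/s.
f_n = ω_n/(2π) = 0.6588/6.283 = 0.1049 Hz.

0.105 Hz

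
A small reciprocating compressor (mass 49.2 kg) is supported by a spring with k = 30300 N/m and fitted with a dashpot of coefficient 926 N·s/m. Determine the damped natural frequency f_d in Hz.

3.65 Hz

ω_n = √(k/m) = √(30300/49.2) = 24.82 rad/s.
Critical damping c_c = 2√(k·m) = 2√(30300 × 49.2) = 2442 N·s/m, so ζ = c/c_c = 926/2442 = 0.3792.
ω_d = ω_n√(1 − ζ²) = 24.82 × √(1 − 0.144) = 22.96 rad/s.
f_d = ω_d/(2π) = 3.655 Hz.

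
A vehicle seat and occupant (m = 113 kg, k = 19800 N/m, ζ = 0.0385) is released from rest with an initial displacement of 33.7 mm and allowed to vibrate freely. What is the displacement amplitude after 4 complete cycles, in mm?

Logarithmic decrement δ = 2πζ/√(1 − ζ²) = 2π × 0.03850/√(1 − 0.00148) = 0.2421.
After n cycles, x_n/x₀ = e^(−nδ), so x_4 = 33.7 × e^(−4 × 0.2421) = 33.7 × 0.3797 = 12.80 mm.

12.8 mm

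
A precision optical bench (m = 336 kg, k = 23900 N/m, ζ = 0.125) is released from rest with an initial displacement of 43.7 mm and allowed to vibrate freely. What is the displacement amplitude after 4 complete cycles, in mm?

Logarithmic decrement δ = 2πζ/√(1 − ζ²) = 2π × 0.1250/√(1 − 0.0156) = 0.7916.
After n cycles, x_n/x₀ = e^(−nδ), so x_4 = 43.7 × e^(−4 × 0.7916) = 43.7 × 0.04215 = 1.842 mm.

1.84 mm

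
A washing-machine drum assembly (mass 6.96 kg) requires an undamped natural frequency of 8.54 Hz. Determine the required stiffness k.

20000 N/m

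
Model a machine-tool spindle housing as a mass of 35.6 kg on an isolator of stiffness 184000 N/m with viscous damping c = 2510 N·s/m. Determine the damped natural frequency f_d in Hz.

9.97 Hz

ω_n = √(k/m) = √(184000/35.6) = 71.89 rad/s.
Critical damping c_c = 2√(k·m) = 2√(184000 × 35.6) = 5119 N·s/m, so ζ = c/c_c = 2510/5119 = 0.4904.
ω_d = ω_n√(1 − ζ²) = 71.89 × √(1 − 0.240) = 62.66 rad/s.
f_d = ω_d/(2π) = 9.972 Hz.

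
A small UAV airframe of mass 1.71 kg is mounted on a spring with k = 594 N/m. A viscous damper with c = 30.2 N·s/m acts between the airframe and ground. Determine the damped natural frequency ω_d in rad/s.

ω_n = √(k/m) = √(594.0/1.71) = 18.64 rad/s.
Critical damping c_c = 2√(k·m) = 2√(594.0 × 1.71) = 63.74 N·s/m, so ζ = c/c_c = 30.2/63.74 = 0.4738.
ω_d = ω_n√(1 − ζ²) = 18.64 × √(1 − 0.224) = 16.41 rad/s.

16.4 rad/s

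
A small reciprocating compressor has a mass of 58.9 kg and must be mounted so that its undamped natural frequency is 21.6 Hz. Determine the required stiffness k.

1080000 N/m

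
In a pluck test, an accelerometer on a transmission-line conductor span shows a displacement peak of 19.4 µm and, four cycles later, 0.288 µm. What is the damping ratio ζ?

0.165

Logarithmic decrement δ = (1/n)·ln(x₀/x_n) = (1/4)·ln(19.4/0.288) = (1/4)·ln(67.36) = 1.053.
ζ = δ/√(4π² + δ²) = 1.053/√(39.48 + 1.11) = 1.053/6.371 = 0.1652.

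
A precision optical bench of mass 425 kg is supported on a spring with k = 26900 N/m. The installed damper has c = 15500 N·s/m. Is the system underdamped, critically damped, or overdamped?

overdamped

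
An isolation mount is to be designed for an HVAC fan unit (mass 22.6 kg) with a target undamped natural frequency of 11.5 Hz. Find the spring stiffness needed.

ω_n = 2πf_n = 2π × 11.5 = 72.26 rad/s.
k = m·ω_n² = 22.6 × 72.26² = 22.6 × 5221 = 118000 N/m.

118000 N/m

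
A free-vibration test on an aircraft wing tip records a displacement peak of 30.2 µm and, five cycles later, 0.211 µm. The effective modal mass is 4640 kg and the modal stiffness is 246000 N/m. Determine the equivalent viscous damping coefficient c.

Logarithmic decrement δ = (1/n)·ln(x₀/x_n) = (1/5)·ln(30.2/0.211) = (1/5)·ln(143.1) = 0.9927.
ζ = δ/√(4π² + δ²) = 0.9927/√(39.48 + 0.986) = 0.9927/6.361 = 0.1561.
c = ζ · 2√(km) = 0.1561 × 2√(246000 × 4640) = 0.1561 × 67570 = 10550 N·s/m.

10500 N·s/m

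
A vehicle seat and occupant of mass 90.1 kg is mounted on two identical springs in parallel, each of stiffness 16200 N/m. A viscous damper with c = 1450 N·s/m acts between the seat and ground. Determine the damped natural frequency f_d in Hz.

2.73 Hz

Parallel springs add: k_eq = 2 × 16200 = 32400 N/m.
ω_n = √(k_eq/m) = √(32400/90.1) = 18.96 rad/s.
Critical damping c_c = 2√(k_eq·m) = 2√(32400 × 90.1) = 3417 N·s/m, so ζ = c/c_c = 1450/3417 = 0.4243.
ω_d = ω_n√(1 − ζ²) = 18.96 × √(1 − 0.180) = 17.17 rad/s.
f_d = ω_d/(2π) = 2.733 Hz.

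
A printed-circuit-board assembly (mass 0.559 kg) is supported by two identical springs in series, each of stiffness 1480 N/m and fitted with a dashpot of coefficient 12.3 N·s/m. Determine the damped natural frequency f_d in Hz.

Series springs: 1/k_eq = 2/1480, so k_eq = 1480/2 = 740.0 N/m.
ω_n = √(k_eq/m) = √(740.0/0.559) = 36.38 rad/s.
Critical damping c_c = 2√(k_eq·m) = 2√(740.0 × 0.559) = 40.68 N·s/m, so ζ = c/c_c = 12.3/40.68 = 0.3024.
ω_d = ω_n√(1 − ζ²) = 36.38 × √(1 − 0.0914) = 34.68 rad/s.
f_d = ω_d/(2π) = 5.520 Hz.

5.52 Hz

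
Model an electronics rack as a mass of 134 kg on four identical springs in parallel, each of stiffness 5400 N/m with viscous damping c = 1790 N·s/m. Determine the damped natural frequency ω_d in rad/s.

10.8 rad/s

Parallel springs add: k_eq = 4 × 5400 = 21600 N/m.
ω_n = √(k_eq/m) = √(21600/134) = 12.70 rad/s.
Critical damping c_c = 2√(k_eq·m) = 2√(21600 × 134) = 3403 N·s/m, so ζ = c/c_c = 1790/3403 = 0.5261.
ω_d = ω_n√(1 − ζ²) = 12.70 × √(1 − 0.277) = 10.80 rad/s.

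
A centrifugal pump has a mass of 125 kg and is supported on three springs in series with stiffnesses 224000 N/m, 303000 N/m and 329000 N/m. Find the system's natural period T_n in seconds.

0.231 s

Series springs: 1/k_eq = 1/224000 + 1/303000 + 1/329000 = 1.080×10^-5, so k_eq = 92560 N/m.
ω_n = √(k_eq/m) = √(92560/125) = √740.5 = 27.21 rad/s.
T_n = 2π/ω_n = 6.283/27.21 = 0.2309 s.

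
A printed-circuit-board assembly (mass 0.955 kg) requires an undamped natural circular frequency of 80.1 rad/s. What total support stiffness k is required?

6130 N/m

k = m·ω_n² = 0.955 × 80.10² = 0.955 × 6416 = 6127 N/m.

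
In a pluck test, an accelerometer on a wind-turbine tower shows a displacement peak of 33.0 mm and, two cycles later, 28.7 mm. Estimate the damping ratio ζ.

Logarithmic decrement δ = (1/n)·ln(x₀/x_n) = (1/2)·ln(33.0/28.7) = (1/2)·ln(1.150) = 0.06981.
ζ = δ/√(4π² + δ²) = 0.06981/√(39.48 + 0.00487) = 0.06981/6.284 = 0.01111.

0.0111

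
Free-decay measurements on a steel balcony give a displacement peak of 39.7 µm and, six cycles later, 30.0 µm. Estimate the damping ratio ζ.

Logarithmic decrement δ = (1/n)·ln(x₀/x_n) = (1/6)·ln(39.7/30.0) = (1/6)·ln(1.323) = 0.04669.
ζ = δ/√(4π² + δ²) = 0.04669/√(39.48 + 0.00218) = 0.04669/6.283 = 0.007431.

0.00743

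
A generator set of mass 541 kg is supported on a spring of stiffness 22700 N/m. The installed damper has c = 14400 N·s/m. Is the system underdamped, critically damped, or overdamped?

overdamped

c_c = 2√(k·m) = 7009 N·s/m; ζ = c/c_c = 14400/7009 = 2.05.
Since ζ > 1 the system is overdamped.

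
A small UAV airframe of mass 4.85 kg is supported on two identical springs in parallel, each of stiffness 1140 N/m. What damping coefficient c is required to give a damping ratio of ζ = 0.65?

137 N·s/m

Parallel springs add: k_eq = 2 × 1140 = 2280 N/m.
c_c = 2√(k_eq·m) = 2√(2280 × 4.85) = 210.3 N·s/m.
c = ζ·c_c = 0.65 × 210.3 = 136.7 N·s/m.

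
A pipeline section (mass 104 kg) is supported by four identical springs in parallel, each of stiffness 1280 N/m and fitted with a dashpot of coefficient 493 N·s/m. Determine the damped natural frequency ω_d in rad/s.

Parallel springs add: k_eq = 4 × 1280 = 5120 N/m.
ω_n = √(k_eq/m) = √(5120/104) = 7.016 rad/s.
Critical damping c_c = 2√(k_eq·m) = 2√(5120 × 104) = 1459 N·s/m, so ζ = c/c_c = 493/1459 = 0.3378.
ω_d = ω_n√(1 − ζ²) = 7.016 × √(1 − 0.114) = 6.604 rad/s.

6.60 rad/s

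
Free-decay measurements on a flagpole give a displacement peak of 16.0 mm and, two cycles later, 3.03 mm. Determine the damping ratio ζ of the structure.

0.131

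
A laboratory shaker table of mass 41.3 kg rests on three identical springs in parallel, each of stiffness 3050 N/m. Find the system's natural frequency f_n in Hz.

Parallel springs add: k_eq = 3 × 3050 = 9150 N/m.
ω_n = √(k_eq/m) = √(9150/41.3) = √221.5 = 14.88 rad/s.
f_n = ω_n/(2π) = 14.88/6.283 = 2.369 Hz.

2.37 Hz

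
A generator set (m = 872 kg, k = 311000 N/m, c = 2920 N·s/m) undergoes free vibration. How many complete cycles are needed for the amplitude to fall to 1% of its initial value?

ζ = c/(2√(km)) = 2920/(2√(311000 × 872)) = 2920/32940 = 0.08866.
Logarithmic decrement δ = 2πζ/√(1 − ζ²) = 2π × 0.08866/√(1 − 0.00786) = 0.5593.
x_n/x₀ = e^(−nδ) ≤ 0.01; take ln: n ≥ ln(1/0.01)/δ = 4.605/0.5593 = 8.235.
So 9 complete cycles are required.

9 cycles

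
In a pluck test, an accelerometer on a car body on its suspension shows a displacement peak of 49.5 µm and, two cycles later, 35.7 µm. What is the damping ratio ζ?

Logarithmic decrement δ = (1/n)·ln(x₀/x_n) = (1/2)·ln(49.5/35.7) = (1/2)·ln(1.387) = 0.1634.
ζ = δ/√(4π² + δ²) = 0.1634/√(39.48 + 0.0267) = 0.1634/6.285 = 0.02600.

0.0260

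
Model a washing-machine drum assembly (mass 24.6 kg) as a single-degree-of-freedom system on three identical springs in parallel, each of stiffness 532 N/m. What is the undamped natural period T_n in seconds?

0.780 s

Parallel springs add: k_eq = 3 × 532 = 1596 N/m.
ω_n = √(k_eq/m) = √(1596/24.6) = √64.88 = 8.055 rad/s.
T_n = 2π/ω_n = 6.283/8.055 = 0.7801 s.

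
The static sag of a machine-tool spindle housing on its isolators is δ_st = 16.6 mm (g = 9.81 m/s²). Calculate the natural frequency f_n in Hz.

3.87 Hz

ω_n = √(g/δ_st) = √(9.81/0.0166) = √591.0 = 24.31 rad/s.
f_n = ω_n/(2π) = 24.31/6.283 = 3.869 Hz.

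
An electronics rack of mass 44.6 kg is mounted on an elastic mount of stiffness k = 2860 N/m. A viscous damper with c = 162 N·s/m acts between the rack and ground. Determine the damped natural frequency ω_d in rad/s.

ω_n = √(k/m) = √(2860/44.6) = 8.008 rad/s.
Critical damping c_c = 2√(k·m) = 2√(2860 × 44.6) = 714.3 N·s/m, so ζ = c/c_c = 162/714.3 = 0.2268.
ω_d = ω_n√(1 − ζ²) = 8.008 × √(1 − 0.0514) = 7.799 rad/s.

7.80 rad/s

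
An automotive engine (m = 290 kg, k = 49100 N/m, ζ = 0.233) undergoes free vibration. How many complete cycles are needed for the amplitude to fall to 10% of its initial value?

2 cycles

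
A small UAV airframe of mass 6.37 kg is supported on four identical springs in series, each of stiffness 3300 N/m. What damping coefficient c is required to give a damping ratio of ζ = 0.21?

Series springs: 1/k_eq = 4/3300, so k_eq = 3300/4 = 825.0 N/m.
c_c = 2√(k_eq·m) = 2√(825.0 × 6.37) = 145.0 N·s/m.
c = ζ·c_c = 0.21 × 145.0 = 30.45 N·s/m.

30.4 N·s/m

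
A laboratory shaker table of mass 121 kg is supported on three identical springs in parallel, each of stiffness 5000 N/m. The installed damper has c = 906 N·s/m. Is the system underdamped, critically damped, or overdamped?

underdamped

Parallel springs add: k_eq = 3 × 5000 = 15000 N/m.
c_c = 2√(k_eq·m) = 2694 N·s/m; ζ = c/c_c = 906/2694 = 0.336.
Since ζ < 1 the system is underdamped.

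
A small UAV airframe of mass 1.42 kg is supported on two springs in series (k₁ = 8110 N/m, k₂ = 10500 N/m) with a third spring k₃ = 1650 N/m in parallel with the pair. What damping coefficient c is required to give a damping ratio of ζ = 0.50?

94.0 N·s/m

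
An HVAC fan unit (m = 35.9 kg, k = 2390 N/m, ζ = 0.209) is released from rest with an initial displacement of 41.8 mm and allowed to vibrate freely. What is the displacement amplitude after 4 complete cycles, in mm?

0.194 mm

Logarithmic decrement δ = 2πζ/√(1 − ζ²) = 2π × 0.2090/√(1 − 0.0437) = 1.343.
After n cycles, x_n/x₀ = e^(−nδ), so x_4 = 41.8 × e^(−4 × 1.343) = 41.8 × 0.004648 = 0.1943 mm.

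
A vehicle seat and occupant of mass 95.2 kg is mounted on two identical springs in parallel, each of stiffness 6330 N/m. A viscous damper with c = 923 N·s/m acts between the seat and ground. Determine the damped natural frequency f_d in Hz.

1.67 Hz

Parallel springs add: k_eq = 2 × 6330 = 12660 N/m.
ω_n = √(k_eq/m) = √(12660/95.2) = 11.53 rad/s.
Critical damping c_c = 2√(k_eq·m) = 2√(12660 × 95.2) = 2196 N·s/m, so ζ = c/c_c = 923/2196 = 0.4204.
ω_d = ω_n√(1 − ζ²) = 11.53 × √(1 − 0.177) = 10.46 rad/s.
f_d = ω_d/(2π) = 1.665 Hz.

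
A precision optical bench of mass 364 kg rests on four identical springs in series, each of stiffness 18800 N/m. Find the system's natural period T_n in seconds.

1.75 s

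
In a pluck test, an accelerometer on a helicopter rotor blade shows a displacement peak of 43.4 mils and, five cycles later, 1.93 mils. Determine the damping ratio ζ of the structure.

Logarithmic decrement δ = (1/n)·ln(x₀/x_n) = (1/5)·ln(43.4/1.93) = (1/5)·ln(22.49) = 0.6226.
ζ = δ/√(4π² + δ²) = 0.6226/√(39.48 + 0.388) = 0.6226/6.314 = 0.09861.

0.0986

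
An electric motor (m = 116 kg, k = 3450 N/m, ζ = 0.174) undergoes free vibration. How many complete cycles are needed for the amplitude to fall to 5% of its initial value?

3 cycles

Logarithmic decrement δ = 2πζ/√(1 − ζ²) = 2π × 0.1740/√(1 − 0.0303) = 1.110.
x_n/x₀ = e^(−nδ) ≤ 0.05; take ln: n ≥ ln(1/0.05)/δ = 2.996/1.110 = 2.698.
So 3 complete cycles are required.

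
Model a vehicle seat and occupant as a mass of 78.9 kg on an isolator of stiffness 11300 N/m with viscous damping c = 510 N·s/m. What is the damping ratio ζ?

ω_n = √(k/m) = √(11300/78.9) = 11.97 rad/s.
Critical damping c_c = 2√(k·m) = 2√(11300 × 78.9) = 1888 N·s/m, so ζ = c/c_c = 510/1888 = 0.2701.

0.270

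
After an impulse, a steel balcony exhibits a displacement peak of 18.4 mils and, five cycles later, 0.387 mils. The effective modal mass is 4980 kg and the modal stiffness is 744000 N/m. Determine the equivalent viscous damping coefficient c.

Logarithmic decrement δ = (1/n)·ln(x₀/x_n) = (1/5)·ln(18.4/0.387) = (1/5)·ln(47.55) = 0.7723.
ζ = δ/√(4π² + δ²) = 0.7723/√(39.48 + 0.597) = 0.7723/6.330 = 0.1220.
c = ζ · 2√(km) = 0.1220 × 2√(744000 × 4980) = 0.1220 × 121700 = 14850 N·s/m.

14900 N·s/m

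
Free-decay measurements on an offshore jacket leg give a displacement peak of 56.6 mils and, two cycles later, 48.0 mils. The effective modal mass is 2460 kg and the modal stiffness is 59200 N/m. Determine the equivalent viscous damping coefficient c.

Logarithmic decrement δ = (1/n)·ln(x₀/x_n) = (1/2)·ln(56.6/48.0) = (1/2)·ln(1.179) = 0.08240.
ζ = δ/√(4π² + δ²) = 0.08240/√(39.48 + 0.00679) = 0.08240/6.284 = 0.01311.
c = ζ · 2√(km) = 0.01311 × 2√(59200 × 2460) = 0.01311 × 24140 = 316.5 N·s/m.

317 N·s/m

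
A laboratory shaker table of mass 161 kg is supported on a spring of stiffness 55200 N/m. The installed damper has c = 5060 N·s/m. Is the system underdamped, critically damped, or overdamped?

c_c = 2√(k·m) = 5962 N·s/m; ζ = c/c_c = 5060/5962 = 0.849.
Since ζ < 1 the system is underdamped.

underdamped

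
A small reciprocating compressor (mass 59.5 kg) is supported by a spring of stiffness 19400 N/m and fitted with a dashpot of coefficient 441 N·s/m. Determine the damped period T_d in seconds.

ω_n = √(k/m) = √(19400/59.5) = 18.06 rad/s.
Critical damping c_c = 2√(k·m) = 2√(19400 × 59.5) = 2149 N·s/m, so ζ = c/c_c = 441/2149 = 0.2052.
ω_d = ω_n√(1 − ζ²) = 18.06 × √(1 − 0.0421) = 17.67 rad/s.
T_d = 2π/ω_d = 0.3555 s.

0.356 s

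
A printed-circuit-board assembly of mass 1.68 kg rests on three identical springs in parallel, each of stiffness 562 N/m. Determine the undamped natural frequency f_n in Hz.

Parallel springs add: k_eq = 3 × 562 = 1686 N/m.
ω_n = √(k_eq/m) = √(1686/1.68) = √1004 = 31.68 rad/s.
f_n = ω_n/(2π) = 31.68/6.283 = 5.042 Hz.

5.04 Hz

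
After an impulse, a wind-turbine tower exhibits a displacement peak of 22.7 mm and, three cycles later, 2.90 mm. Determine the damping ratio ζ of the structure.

Logarithmic decrement δ = (1/n)·ln(x₀/x_n) = (1/3)·ln(22.7/2.90) = (1/3)·ln(7.828) = 0.6859.
ζ = δ/√(4π² + δ²) = 0.6859/√(39.48 + 0.470) = 0.6859/6.321 = 0.1085.

0.109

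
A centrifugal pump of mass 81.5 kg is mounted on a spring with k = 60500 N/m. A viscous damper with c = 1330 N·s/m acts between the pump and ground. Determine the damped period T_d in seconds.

0.242 s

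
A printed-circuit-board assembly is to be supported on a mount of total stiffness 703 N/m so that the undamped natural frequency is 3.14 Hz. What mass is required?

ω_n = 2πf_n = 2π × 3.14 = 19.73 rad/s.
m = k/ω_n² = 703/19.73² = 703/389.2 = 1.806 kg.

1.81 kg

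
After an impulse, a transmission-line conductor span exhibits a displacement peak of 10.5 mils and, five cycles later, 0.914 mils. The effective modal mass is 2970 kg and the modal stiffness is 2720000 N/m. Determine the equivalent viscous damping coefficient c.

13900 N·s/m

Logarithmic decrement δ = (1/n)·ln(x₀/x_n) = (1/5)·ln(10.5/0.914) = (1/5)·ln(11.49) = 0.4883.
ζ = δ/√(4π² + δ²) = 0.4883/√(39.48 + 0.238) = 0.4883/6.302 = 0.07748.
c = ζ · 2√(km) = 0.07748 × 2√(2720000 × 2970) = 0.07748 × 179800 = 13930 N·s/m.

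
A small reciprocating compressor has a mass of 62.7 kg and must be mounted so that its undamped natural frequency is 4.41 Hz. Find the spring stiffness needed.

ω_n = 2πf_n = 2π × 4.41 = 27.71 rad/s.
k = m·ω_n² = 62.7 × 27.71² = 62.7 × 767.8 = 48140 N/m.

48100 N/m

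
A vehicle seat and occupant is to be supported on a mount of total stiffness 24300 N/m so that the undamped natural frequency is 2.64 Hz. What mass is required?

88.3 kg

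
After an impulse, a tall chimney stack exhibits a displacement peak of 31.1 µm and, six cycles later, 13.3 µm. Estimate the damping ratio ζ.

0.0225

Logarithmic decrement δ = (1/n)·ln(x₀/x_n) = (1/6)·ln(31.1/13.3) = (1/6)·ln(2.338) = 0.1416.
ζ = δ/√(4π² + δ²) = 0.1416/√(39.48 + 0.0200) = 0.1416/6.285 = 0.02253.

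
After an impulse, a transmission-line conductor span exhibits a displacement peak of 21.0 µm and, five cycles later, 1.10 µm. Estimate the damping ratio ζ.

Logarithmic decrement δ = (1/n)·ln(x₀/x_n) = (1/5)·ln(21.0/1.10) = (1/5)·ln(19.09) = 0.5898.
ζ = δ/√(4π² + δ²) = 0.5898/√(39.48 + 0.348) = 0.5898/6.311 = 0.09347.

0.0935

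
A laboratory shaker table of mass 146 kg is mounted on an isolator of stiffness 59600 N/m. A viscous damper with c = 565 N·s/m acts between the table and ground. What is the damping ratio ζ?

0.0958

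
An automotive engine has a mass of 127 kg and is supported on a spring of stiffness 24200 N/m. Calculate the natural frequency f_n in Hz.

ω_n = √(k/m) = √(24200/127) = √190.6 = 13.80 rad/s.
f_n = ω_n/(2π) = 13.80/6.283 = 2.197 Hz.

2.20 Hz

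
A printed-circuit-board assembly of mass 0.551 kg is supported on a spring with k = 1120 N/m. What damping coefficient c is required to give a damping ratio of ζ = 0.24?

11.9 N·s/m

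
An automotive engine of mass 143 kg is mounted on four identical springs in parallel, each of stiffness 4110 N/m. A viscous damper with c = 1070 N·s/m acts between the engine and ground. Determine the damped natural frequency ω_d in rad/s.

10.0 rad/s

Parallel springs add: k_eq = 4 × 4110 = 16440 N/m.
ω_n = √(k_eq/m) = √(16440/143) = 10.72 rad/s.
Critical damping c_c = 2√(k_eq·m) = 2√(16440 × 143) = 3067 N·s/m, so ζ = c/c_c = 1070/3067 = 0.3489.
ω_d = ω_n√(1 − ζ²) = 10.72 × √(1 − 0.122) = 10.05 rad/s.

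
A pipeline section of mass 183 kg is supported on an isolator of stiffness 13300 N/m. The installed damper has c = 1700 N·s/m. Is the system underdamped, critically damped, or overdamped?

underdamped

c_c = 2√(k·m) = 3120 N·s/m; ζ = c/c_c = 1700/3120 = 0.545.
Since ζ < 1 the system is underdamped.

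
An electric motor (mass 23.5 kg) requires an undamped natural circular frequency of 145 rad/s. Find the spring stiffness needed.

k = m·ω_n² = 23.5 × 145.0² = 23.5 × 21020 = 494100 N/m.

494000 N/m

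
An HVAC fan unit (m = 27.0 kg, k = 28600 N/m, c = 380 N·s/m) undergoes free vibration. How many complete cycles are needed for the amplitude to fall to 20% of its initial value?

2 cycles

ζ = c/(2√(km)) = 380/(2√(28600 × 27.0)) = 380/1757 = 0.2162.
Logarithmic decrement δ = 2πζ/√(1 − ζ²) = 2π × 0.2162/√(1 − 0.0467) = 1.391.
x_n/x₀ = e^(−nδ) ≤ 0.2; take ln: n ≥ ln(1/0.2)/δ = 1.609/1.391 = 1.157.
So 2 complete cycles are required.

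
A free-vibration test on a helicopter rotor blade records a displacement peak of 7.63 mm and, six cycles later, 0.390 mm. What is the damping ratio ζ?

0.0786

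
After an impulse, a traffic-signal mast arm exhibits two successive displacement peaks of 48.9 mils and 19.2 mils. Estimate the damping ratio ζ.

0.147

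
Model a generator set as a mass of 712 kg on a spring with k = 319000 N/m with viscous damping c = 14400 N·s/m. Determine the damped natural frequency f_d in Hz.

ω_n = √(k/m) = √(319000/712) = 21.17 rad/s.
Critical damping c_c = 2√(k·m) = 2√(319000 × 712) = 30140 N·s/m, so ζ = c/c_c = 14400/30140 = 0.4777.
ω_d = ω_n√(1 − ζ²) = 21.17 × √(1 − 0.228) = 18.59 rad/s.
f_d = ω_d/(2π) = 2.959 Hz.

2.96 Hz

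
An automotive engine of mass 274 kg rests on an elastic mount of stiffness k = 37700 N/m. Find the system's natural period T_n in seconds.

0.536 s

ω_n = √(k/m) = √(37700/274) = √137.6 = 11.73 rad/s.
T_n = 2π/ω_n = 6.283/11.73 = 0.5357 s.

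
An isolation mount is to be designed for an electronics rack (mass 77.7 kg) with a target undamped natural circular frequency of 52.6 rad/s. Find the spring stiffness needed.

215000 N/m

k = m·ω_n² = 77.7 × 52.60² = 77.7 × 2767 = 215000 N/m.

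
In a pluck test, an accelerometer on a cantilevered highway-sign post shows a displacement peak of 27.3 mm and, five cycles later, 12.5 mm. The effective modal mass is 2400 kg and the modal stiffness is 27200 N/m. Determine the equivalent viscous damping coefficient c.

402 N·s/m

Logarithmic decrement δ = (1/n)·ln(x₀/x_n) = (1/5)·ln(27.3/12.5) = (1/5)·ln(2.184) = 0.1562.
ζ = δ/√(4π² + δ²) = 0.1562/√(39.48 + 0.0244) = 0.1562/6.285 = 0.02486.
c = ζ · 2√(km) = 0.02486 × 2√(27200 × 2400) = 0.02486 × 16160 = 401.7 N·s/m.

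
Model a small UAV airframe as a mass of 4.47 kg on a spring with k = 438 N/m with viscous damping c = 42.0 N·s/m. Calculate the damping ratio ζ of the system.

ω_n = √(k/m) = √(438.0/4.47) = 9.899 rad/s.
Critical damping c_c = 2√(k·m) = 2√(438.0 × 4.47) = 88.50 N·s/m, so ζ = c/c_c = 42.0/88.50 = 0.4746.

0.475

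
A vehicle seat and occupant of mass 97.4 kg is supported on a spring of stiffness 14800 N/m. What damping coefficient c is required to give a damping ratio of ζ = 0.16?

384 N·s/m

c_c = 2√(k·m) = 2√(14800 × 97.4) = 2401 N·s/m.
c = ζ·c_c = 0.16 × 2401 = 384.2 N·s/m.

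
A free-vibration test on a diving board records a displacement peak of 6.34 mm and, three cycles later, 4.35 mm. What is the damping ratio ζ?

Logarithmic decrement δ = (1/n)·ln(x₀/x_n) = (1/3)·ln(6.34/4.35) = (1/3)·ln(1.457) = 0.1256.
ζ = δ/√(4π² + δ²) = 0.1256/√(39.48 + 0.0158) = 0.1256/6.284 = 0.01998.

0.0200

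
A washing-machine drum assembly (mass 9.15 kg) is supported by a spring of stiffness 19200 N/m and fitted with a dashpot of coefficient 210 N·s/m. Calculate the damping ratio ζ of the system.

0.251

ω_n = √(k/m) = √(19200/9.15) = 45.81 rad/s.
Critical damping c_c = 2√(k·m) = 2√(19200 × 9.15) = 838.3 N·s/m, so ζ = c/c_c = 210/838.3 = 0.2505.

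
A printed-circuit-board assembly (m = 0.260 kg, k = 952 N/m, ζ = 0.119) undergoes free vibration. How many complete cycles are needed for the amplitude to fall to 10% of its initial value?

Logarithmic decrement δ = 2πζ/√(1 − ζ²) = 2π × 0.1190/√(1 − 0.0142) = 0.7531.
x_n/x₀ = e^(−nδ) ≤ 0.1; take ln: n ≥ ln(1/0.1)/δ = 2.303/0.7531 = 3.058.
So 4 complete cycles are required.

4 cycles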